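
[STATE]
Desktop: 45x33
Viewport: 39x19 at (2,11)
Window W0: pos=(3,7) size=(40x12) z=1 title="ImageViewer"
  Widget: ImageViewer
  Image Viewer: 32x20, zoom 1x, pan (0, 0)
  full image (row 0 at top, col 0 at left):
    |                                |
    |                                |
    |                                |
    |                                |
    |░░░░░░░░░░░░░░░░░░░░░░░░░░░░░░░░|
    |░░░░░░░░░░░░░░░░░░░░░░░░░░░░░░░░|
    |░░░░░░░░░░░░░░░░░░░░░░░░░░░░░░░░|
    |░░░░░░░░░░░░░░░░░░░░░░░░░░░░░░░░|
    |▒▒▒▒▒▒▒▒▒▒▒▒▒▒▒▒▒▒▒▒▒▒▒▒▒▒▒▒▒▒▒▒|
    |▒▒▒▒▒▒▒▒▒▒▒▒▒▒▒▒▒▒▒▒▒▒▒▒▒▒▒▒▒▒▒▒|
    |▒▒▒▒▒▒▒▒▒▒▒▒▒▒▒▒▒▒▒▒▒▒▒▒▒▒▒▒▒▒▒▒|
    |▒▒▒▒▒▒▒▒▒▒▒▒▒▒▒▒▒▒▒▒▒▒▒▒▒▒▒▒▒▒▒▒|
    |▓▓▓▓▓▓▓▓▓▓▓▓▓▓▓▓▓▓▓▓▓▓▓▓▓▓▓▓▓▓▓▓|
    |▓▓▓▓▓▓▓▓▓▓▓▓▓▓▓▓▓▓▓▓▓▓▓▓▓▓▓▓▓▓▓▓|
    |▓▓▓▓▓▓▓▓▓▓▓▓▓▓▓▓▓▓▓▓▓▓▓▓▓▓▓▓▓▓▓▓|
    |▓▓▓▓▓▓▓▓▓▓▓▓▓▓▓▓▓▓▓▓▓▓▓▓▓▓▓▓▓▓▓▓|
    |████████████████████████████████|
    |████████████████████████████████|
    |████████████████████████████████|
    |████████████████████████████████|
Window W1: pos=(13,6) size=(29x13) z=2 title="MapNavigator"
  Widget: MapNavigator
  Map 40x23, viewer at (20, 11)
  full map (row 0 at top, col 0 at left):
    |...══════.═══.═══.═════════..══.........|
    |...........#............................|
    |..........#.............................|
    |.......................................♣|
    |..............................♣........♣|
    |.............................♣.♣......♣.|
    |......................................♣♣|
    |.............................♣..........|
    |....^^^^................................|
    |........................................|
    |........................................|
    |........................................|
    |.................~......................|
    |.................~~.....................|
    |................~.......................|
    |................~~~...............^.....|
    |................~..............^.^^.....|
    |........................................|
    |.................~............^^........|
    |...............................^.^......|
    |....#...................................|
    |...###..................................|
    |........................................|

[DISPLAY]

 ┃         ┃...........................
 ┃         ┃...........................
 ┃         ┃.............@.............
 ┃░░░░░░░░░┃..........~................
 ┃░░░░░░░░░┃..........~~...............
 ┃░░░░░░░░░┃.........~.................
 ┃░░░░░░░░░┃.........~~~...............
 ┗━━━━━━━━━┗━━━━━━━━━━━━━━━━━━━━━━━━━━━
                                       
                                       
                                       
                                       
                                       
                                       
                                       
                                       
                                       
                                       
                                       


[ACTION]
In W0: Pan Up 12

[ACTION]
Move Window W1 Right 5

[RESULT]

 ┃            ┃........................
 ┃            ┃........................
 ┃            ┃.............@..........
 ┃░░░░░░░░░░░░┃..........~.............
 ┃░░░░░░░░░░░░┃..........~~............
 ┃░░░░░░░░░░░░┃.........~..............
 ┃░░░░░░░░░░░░┃.........~~~............
 ┗━━━━━━━━━━━━┗━━━━━━━━━━━━━━━━━━━━━━━━
                                       
                                       
                                       
                                       
                                       
                                       
                                       
                                       
                                       
                                       
                                       


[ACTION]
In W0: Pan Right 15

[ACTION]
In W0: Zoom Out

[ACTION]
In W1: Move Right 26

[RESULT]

 ┃            ┃..............          
 ┃            ┃..............          
 ┃            ┃.............@          
 ┃░░░░░░░░░░░░┃..............          
 ┃░░░░░░░░░░░░┃..............          
 ┃░░░░░░░░░░░░┃..............          
 ┃░░░░░░░░░░░░┃........^.....          
 ┗━━━━━━━━━━━━┗━━━━━━━━━━━━━━━━━━━━━━━━
                                       
                                       
                                       
                                       
                                       
                                       
                                       
                                       
                                       
                                       
                                       


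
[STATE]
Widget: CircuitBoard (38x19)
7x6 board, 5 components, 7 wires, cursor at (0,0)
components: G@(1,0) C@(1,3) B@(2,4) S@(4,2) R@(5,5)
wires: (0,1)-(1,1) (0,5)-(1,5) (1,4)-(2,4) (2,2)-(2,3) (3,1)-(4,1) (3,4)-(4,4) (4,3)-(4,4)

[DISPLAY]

   0 1 2 3 4 5 6                      
0  [.]  ·               ·             
        │               │             
1   G   ·       C   ·   ·             
                    │                 
2           · ─ ·   B                 
                                      
3       ·           ·                 
        │           │                 
4       ·   S   · ─ ·                 
                                      
5                       R             
Cursor: (0,0)                         
                                      
                                      
                                      
                                      
                                      
                                      


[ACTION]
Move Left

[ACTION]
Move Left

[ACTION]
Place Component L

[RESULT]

   0 1 2 3 4 5 6                      
0  [L]  ·               ·             
        │               │             
1   G   ·       C   ·   ·             
                    │                 
2           · ─ ·   B                 
                                      
3       ·           ·                 
        │           │                 
4       ·   S   · ─ ·                 
                                      
5                       R             
Cursor: (0,0)                         
                                      
                                      
                                      
                                      
                                      
                                      


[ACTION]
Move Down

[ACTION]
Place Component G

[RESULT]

   0 1 2 3 4 5 6                      
0   L   ·               ·             
        │               │             
1  [G]  ·       C   ·   ·             
                    │                 
2           · ─ ·   B                 
                                      
3       ·           ·                 
        │           │                 
4       ·   S   · ─ ·                 
                                      
5                       R             
Cursor: (1,0)                         
                                      
                                      
                                      
                                      
                                      
                                      


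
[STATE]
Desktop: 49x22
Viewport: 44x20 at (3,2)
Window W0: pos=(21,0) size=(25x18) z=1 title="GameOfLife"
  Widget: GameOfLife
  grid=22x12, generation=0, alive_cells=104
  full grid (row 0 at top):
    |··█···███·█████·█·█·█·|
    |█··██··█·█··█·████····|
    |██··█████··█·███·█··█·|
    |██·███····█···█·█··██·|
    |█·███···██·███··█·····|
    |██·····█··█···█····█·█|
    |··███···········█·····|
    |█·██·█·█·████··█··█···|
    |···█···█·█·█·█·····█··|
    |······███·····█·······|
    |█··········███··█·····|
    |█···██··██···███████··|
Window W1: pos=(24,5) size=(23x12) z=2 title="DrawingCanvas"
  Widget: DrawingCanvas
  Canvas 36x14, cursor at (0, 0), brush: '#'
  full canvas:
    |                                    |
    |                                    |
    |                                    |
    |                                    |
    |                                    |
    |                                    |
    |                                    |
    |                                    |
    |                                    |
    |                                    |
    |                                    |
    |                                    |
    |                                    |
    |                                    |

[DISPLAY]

                  ┠───────────────────────┨ 
                  ┃Gen: 0                 ┃ 
                  ┃··█···███·█████·█·█·█· ┃ 
                  ┃█·┏━━━━━━━━━━━━━━━━━━━━━┓
                  ┃██┃ DrawingCanvas       ┃
                  ┃██┠─────────────────────┨
                  ┃█·┃+                    ┃
                  ┃██┃                     ┃
                  ┃··┃                     ┃
                  ┃█·┃                     ┃
                  ┃··┃                     ┃
                  ┃··┃                     ┃
                  ┃█·┃                     ┃
                  ┃█·┃                     ┃
                  ┃  ┗━━━━━━━━━━━━━━━━━━━━━┛
                  ┗━━━━━━━━━━━━━━━━━━━━━━━┛ 
                                            
                                            
                                            
                                            


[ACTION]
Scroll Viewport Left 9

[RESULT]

                     ┠──────────────────────
                     ┃Gen: 0                
                     ┃··█···███·█████·█·█·█·
                     ┃█·┏━━━━━━━━━━━━━━━━━━━
                     ┃██┃ DrawingCanvas     
                     ┃██┠───────────────────
                     ┃█·┃+                  
                     ┃██┃                   
                     ┃··┃                   
                     ┃█·┃                   
                     ┃··┃                   
                     ┃··┃                   
                     ┃█·┃                   
                     ┃█·┃                   
                     ┃  ┗━━━━━━━━━━━━━━━━━━━
                     ┗━━━━━━━━━━━━━━━━━━━━━━
                                            
                                            
                                            
                                            


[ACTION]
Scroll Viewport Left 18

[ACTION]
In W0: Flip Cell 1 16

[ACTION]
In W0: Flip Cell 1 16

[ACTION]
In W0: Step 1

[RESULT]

                     ┠──────────────────────
                     ┃Gen: 1                
                     ┃···█··███████·█·█·····
                     ┃█·┏━━━━━━━━━━━━━━━━━━━
                     ┃··┃ DrawingCanvas     
                     ┃··┠───────────────────
                     ┃··┃+                  
                     ┃█·┃                   
                     ┃█·┃                   
                     ┃·█┃                   
                     ┃··┃                   
                     ┃··┃                   
                     ┃··┃                   
                     ┃··┃                   
                     ┃  ┗━━━━━━━━━━━━━━━━━━━
                     ┗━━━━━━━━━━━━━━━━━━━━━━
                                            
                                            
                                            
                                            


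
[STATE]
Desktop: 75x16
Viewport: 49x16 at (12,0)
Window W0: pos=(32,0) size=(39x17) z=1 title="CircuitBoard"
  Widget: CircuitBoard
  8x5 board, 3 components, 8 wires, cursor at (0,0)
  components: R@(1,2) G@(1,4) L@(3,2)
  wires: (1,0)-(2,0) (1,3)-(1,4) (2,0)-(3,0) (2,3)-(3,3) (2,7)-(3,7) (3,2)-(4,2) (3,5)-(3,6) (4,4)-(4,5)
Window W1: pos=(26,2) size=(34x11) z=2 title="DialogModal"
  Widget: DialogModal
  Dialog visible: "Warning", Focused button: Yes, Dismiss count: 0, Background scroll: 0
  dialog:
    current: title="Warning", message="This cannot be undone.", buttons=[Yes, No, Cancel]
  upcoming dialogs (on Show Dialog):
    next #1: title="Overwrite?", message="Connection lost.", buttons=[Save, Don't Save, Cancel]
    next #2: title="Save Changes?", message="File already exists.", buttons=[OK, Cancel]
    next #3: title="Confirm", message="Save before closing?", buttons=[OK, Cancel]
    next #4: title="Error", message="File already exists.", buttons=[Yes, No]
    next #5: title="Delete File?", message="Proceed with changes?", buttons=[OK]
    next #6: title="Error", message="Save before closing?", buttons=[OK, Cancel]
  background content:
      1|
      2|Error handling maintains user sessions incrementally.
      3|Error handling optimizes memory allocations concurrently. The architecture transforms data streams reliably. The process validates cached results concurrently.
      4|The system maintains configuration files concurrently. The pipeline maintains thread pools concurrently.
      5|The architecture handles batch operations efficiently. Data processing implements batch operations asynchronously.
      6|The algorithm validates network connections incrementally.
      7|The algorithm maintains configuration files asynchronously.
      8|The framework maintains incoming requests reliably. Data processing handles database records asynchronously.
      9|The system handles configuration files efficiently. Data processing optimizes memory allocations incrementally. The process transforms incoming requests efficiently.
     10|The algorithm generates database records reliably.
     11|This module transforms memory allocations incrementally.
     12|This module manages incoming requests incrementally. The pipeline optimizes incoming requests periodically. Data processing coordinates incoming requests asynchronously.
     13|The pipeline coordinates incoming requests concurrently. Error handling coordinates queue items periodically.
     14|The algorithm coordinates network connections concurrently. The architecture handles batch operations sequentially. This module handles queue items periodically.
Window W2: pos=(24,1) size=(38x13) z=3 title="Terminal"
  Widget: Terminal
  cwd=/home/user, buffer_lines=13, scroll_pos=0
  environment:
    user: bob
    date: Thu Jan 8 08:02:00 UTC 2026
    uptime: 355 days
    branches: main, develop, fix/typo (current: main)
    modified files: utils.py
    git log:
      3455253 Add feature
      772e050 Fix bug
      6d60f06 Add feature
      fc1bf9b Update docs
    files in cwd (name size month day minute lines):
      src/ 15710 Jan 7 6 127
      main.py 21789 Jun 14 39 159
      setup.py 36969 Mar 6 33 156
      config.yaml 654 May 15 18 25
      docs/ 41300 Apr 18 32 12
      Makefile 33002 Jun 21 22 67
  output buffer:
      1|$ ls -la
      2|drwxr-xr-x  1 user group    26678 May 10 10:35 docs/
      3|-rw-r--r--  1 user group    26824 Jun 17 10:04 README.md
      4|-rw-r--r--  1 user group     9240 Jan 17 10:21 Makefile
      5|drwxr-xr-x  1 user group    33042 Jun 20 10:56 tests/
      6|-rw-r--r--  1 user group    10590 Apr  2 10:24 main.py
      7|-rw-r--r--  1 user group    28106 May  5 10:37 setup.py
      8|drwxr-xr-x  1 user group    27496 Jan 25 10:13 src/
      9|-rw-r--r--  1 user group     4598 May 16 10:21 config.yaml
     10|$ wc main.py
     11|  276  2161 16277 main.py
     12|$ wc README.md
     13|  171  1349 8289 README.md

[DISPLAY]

                    ┏━━━━━━━━━━━━━━━━━━━━━━━━━━━━
            ┏━━━━━━━━━━━━━━━━━━━━━━━━━━━━━━━━━━━━
            ┃ Terminal                           
            ┠────────────────────────────────────
            ┃$ ls -la                            
            ┃drwxr-xr-x  1 user group    26678 Ma
            ┃-rw-r--r--  1 user group    26824 Ju
            ┃-rw-r--r--  1 user group     9240 Ja
            ┃drwxr-xr-x  1 user group    33042 Ju
            ┃-rw-r--r--  1 user group    10590 Ap
            ┃-rw-r--r--  1 user group    28106 Ma
            ┃drwxr-xr-x  1 user group    27496 Ja
            ┃-rw-r--r--  1 user group     4598 Ma
            ┗━━━━━━━━━━━━━━━━━━━━━━━━━━━━━━━━━━━━
                    ┃                            
                    ┃                            


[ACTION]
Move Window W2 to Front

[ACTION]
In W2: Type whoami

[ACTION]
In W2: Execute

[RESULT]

                    ┏━━━━━━━━━━━━━━━━━━━━━━━━━━━━
            ┏━━━━━━━━━━━━━━━━━━━━━━━━━━━━━━━━━━━━
            ┃ Terminal                           
            ┠────────────────────────────────────
            ┃drwxr-xr-x  1 user group    27496 Ja
            ┃-rw-r--r--  1 user group     4598 Ma
            ┃$ wc main.py                        
            ┃  276  2161 16277 main.py           
            ┃$ wc README.md                      
            ┃  171  1349 8289 README.md          
            ┃$ whoami                            
            ┃bob                                 
            ┃$ █                                 
            ┗━━━━━━━━━━━━━━━━━━━━━━━━━━━━━━━━━━━━
                    ┃                            
                    ┃                            


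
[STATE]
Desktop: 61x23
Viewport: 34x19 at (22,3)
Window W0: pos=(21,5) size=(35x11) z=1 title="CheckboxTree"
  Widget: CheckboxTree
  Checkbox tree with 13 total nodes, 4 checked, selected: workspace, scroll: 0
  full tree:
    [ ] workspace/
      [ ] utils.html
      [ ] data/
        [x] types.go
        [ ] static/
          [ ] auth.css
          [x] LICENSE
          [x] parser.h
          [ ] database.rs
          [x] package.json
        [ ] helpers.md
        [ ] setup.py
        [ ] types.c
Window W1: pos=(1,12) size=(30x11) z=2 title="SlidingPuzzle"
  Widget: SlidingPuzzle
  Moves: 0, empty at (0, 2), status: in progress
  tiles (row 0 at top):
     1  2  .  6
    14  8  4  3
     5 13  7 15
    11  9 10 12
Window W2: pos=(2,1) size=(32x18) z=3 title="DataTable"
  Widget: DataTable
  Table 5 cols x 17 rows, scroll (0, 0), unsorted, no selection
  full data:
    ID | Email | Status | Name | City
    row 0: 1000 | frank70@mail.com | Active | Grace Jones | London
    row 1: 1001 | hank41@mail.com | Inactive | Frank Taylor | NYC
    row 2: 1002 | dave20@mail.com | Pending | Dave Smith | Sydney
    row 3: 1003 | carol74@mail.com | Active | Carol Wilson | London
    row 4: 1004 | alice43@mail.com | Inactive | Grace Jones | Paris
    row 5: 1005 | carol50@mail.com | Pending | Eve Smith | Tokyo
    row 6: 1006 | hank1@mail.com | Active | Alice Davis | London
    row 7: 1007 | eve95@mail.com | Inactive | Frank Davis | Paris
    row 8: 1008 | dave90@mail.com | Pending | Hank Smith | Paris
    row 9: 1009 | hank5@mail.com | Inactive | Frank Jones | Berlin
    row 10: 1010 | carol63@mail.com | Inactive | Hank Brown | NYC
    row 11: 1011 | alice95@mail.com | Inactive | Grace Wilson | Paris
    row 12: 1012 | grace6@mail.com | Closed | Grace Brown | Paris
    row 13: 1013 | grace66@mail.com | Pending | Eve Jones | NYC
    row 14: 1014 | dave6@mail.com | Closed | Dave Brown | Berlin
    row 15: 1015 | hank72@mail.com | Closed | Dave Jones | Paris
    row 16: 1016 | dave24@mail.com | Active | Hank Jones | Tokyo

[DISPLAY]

───────────┨                      
  │Status  ┃                      
──┼────────┃━━━━━━━━━━━━━━━━━━━━━┓
om│Active  ┃e                    ┃
m │Inactive┃─────────────────────┨
m │Pending ┃ce/                  ┃
om│Active  ┃.html                ┃
om│Inactive┃                     ┃
om│Pending ┃es.go                ┃
  │Active  ┃tic/                 ┃
  │Inactive┃uth.css              ┃
m │Pending ┃ICENSE               ┃
  │Inactive┃━━━━━━━━━━━━━━━━━━━━━┛
om│Inactive┃                      
om│Inactive┃                      
━━━━━━━━━━━┛                      
┤       ┃                         
│       ┃                         
┤       ┃                         


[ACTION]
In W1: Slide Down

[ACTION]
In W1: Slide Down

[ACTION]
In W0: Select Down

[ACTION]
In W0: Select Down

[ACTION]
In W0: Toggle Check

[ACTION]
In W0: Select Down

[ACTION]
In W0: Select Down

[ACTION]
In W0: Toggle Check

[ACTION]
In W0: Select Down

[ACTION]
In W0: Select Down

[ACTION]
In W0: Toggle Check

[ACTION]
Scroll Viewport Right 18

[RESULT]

──────┨                           
atus  ┃                           
──────┃━━━━━━━━━━━━━━━━━━━━━┓     
tive  ┃e                    ┃     
active┃─────────────────────┨     
nding ┃ce/                  ┃     
tive  ┃.html                ┃     
active┃                     ┃     
nding ┃es.go                ┃     
tive  ┃tic/                 ┃     
active┃uth.css              ┃     
nding ┃ICENSE               ┃     
active┃━━━━━━━━━━━━━━━━━━━━━┛     
active┃                           
active┃                           
━━━━━━┛                           
   ┃                              
   ┃                              
   ┃                              


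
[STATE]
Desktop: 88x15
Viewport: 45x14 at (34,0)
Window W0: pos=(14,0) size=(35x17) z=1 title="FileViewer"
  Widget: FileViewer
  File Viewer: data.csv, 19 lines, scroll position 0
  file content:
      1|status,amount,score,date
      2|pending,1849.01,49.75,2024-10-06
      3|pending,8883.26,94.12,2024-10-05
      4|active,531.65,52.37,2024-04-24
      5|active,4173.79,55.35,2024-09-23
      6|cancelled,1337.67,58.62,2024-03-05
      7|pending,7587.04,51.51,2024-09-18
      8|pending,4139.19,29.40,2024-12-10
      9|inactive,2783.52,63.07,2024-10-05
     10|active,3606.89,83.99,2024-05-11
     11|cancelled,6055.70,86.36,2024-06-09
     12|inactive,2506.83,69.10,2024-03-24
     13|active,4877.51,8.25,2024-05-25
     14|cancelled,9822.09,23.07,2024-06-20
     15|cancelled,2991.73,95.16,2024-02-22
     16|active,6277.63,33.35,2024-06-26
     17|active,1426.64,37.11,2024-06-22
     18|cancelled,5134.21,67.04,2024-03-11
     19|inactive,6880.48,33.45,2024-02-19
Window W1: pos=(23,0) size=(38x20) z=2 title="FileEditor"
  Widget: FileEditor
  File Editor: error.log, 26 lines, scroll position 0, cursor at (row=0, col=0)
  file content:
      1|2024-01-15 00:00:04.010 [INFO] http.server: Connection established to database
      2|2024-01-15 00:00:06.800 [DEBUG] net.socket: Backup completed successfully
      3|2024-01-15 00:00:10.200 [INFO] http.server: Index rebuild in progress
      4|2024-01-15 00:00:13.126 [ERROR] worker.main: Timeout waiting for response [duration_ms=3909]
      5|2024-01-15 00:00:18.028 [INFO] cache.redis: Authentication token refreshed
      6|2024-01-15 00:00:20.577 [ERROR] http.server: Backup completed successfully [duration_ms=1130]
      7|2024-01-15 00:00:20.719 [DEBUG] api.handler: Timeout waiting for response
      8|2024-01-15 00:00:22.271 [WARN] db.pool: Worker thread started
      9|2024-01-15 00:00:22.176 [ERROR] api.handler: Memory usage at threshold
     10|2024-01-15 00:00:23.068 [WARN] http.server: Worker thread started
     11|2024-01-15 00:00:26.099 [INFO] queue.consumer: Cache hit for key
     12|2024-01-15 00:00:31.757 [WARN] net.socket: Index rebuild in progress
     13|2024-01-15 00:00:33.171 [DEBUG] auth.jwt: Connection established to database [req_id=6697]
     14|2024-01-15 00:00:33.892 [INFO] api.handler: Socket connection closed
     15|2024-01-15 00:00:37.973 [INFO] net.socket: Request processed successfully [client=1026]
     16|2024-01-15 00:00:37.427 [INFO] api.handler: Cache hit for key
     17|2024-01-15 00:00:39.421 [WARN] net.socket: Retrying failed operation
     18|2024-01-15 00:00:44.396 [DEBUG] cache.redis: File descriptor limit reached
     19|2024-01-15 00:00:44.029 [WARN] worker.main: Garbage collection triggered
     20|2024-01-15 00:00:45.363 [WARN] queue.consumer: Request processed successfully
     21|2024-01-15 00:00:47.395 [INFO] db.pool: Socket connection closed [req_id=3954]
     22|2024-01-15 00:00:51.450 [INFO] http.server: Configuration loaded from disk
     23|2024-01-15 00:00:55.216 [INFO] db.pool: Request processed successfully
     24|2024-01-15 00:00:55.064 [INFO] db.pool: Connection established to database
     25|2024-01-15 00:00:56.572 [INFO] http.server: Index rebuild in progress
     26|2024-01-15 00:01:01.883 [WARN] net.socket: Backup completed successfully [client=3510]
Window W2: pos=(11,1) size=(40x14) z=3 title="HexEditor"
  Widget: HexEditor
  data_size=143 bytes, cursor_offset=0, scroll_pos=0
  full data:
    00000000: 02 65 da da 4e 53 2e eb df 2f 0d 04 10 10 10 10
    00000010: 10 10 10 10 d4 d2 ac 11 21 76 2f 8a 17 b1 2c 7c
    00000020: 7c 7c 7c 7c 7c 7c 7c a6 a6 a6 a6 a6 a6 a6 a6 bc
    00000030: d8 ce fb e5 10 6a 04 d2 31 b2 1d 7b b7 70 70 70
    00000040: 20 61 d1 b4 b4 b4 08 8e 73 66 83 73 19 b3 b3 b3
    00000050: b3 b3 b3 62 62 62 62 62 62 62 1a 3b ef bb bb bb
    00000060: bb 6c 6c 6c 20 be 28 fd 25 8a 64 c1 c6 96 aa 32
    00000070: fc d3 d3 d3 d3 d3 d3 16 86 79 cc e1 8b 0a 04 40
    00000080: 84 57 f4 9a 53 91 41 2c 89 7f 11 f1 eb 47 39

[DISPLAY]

━━━━━━━━━━━━━━━━━━━━━━━━━━┓                  
━━━━━━━━━━━━━━━━┓         ┃                  
                ┃─────────┨                  
────────────────┨FO] http▲┃                  
4e 53 2e eb  df ┃BUG] net█┃                  
d4 d2 ac 11  21 ┃FO] http░┃                  
7c 7c 7c a6  a6 ┃ROR] wor░┃                  
10 6a 04 d2  31 ┃FO] cach░┃                  
b4 b4 08 8e  73 ┃ROR] htt░┃                  
62 62 62 62  62 ┃BUG] api░┃                  
20 be 28 fd  25 ┃RN] db.p░┃                  
d3 d3 d3 16  86 ┃ROR] api░┃                  
53 91 41 2c  89 ┃RN] http░┃                  
                ┃FO] queu░┃                  


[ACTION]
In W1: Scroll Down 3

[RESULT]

━━━━━━━━━━━━━━━━━━━━━━━━━━┓                  
━━━━━━━━━━━━━━━━┓         ┃                  
                ┃─────────┨                  
────────────────┨ROR] wor▲┃                  
4e 53 2e eb  df ┃FO] cach░┃                  
d4 d2 ac 11  21 ┃ROR] htt░┃                  
7c 7c 7c a6  a6 ┃BUG] api░┃                  
10 6a 04 d2  31 ┃RN] db.p░┃                  
b4 b4 08 8e  73 ┃ROR] api█┃                  
62 62 62 62  62 ┃RN] http░┃                  
20 be 28 fd  25 ┃FO] queu░┃                  
d3 d3 d3 16  86 ┃RN] net.░┃                  
53 91 41 2c  89 ┃BUG] aut░┃                  
                ┃FO] api.░┃                  


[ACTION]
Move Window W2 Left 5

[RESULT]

━━━━━━━━━━━━━━━━━━━━━━━━━━┓                  
━━━━━━━━━━━┓              ┃                  
           ┃──────────────┨                  
───────────┨6 [ERROR] wor▲┃                  
 2e eb  df ┃8 [INFO] cach░┃                  
 ac 11  21 ┃7 [ERROR] htt░┃                  
 7c a6  a6 ┃9 [DEBUG] api░┃                  
 04 d2  31 ┃1 [WARN] db.p░┃                  
 08 8e  73 ┃6 [ERROR] api█┃                  
 62 62  62 ┃8 [WARN] http░┃                  
 28 fd  25 ┃9 [INFO] queu░┃                  
 d3 16  86 ┃7 [WARN] net.░┃                  
 41 2c  89 ┃1 [DEBUG] aut░┃                  
           ┃2 [INFO] api.░┃                  


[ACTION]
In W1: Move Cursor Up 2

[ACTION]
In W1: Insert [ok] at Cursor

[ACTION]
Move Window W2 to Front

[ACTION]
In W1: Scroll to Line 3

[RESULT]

━━━━━━━━━━━━━━━━━━━━━━━━━━┓                  
━━━━━━━━━━━┓              ┃                  
           ┃──────────────┨                  
───────────┨0 [INFO] http▲┃                  
 2e eb  df ┃6 [ERROR] wor░┃                  
 ac 11  21 ┃8 [INFO] cach░┃                  
 7c a6  a6 ┃7 [ERROR] htt█┃                  
 04 d2  31 ┃9 [DEBUG] api░┃                  
 08 8e  73 ┃1 [WARN] db.p░┃                  
 62 62  62 ┃6 [ERROR] api░┃                  
 28 fd  25 ┃8 [WARN] http░┃                  
 d3 16  86 ┃9 [INFO] queu░┃                  
 41 2c  89 ┃7 [WARN] net.░┃                  
           ┃1 [DEBUG] aut░┃                  


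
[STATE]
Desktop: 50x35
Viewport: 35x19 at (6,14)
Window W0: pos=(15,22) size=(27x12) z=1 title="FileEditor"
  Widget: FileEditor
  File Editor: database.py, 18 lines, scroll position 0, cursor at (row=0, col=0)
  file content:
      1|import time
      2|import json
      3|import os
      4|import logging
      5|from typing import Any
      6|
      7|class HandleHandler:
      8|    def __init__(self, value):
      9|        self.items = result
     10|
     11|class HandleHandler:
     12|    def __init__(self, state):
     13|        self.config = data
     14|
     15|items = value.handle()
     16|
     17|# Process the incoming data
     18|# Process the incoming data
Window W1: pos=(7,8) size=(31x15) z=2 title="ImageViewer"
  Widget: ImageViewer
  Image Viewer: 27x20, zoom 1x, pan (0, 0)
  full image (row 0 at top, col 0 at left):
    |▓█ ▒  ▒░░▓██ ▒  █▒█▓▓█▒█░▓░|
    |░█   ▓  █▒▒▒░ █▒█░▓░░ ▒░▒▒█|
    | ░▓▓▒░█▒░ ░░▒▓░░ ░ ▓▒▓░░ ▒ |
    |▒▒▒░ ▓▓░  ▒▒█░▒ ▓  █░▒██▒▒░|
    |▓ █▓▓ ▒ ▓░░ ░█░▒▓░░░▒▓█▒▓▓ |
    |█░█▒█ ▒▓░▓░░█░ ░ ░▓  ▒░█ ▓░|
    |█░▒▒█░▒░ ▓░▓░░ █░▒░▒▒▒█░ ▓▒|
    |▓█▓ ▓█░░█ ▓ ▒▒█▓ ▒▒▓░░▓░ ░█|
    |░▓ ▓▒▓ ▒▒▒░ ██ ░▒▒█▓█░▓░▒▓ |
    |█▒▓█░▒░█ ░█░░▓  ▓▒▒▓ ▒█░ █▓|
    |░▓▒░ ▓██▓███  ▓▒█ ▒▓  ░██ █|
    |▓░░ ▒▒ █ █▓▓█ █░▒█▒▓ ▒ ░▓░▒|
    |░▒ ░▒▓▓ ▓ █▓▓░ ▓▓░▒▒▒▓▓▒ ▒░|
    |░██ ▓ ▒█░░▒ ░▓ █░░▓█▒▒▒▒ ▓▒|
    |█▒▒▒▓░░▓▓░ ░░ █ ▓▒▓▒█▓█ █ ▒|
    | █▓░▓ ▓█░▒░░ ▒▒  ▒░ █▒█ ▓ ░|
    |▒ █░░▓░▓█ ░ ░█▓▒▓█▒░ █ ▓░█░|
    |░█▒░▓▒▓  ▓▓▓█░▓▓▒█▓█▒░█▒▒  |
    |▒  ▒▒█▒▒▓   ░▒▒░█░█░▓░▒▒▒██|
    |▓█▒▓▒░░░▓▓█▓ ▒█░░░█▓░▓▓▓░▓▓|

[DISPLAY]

 ┃▒▒▒░ ▓▓░  ▒▒█░▒ ▓  █░▒██▒▒░  ┃   
 ┃▓ █▓▓ ▒ ▓░░ ░█░▒▓░░░▒▓█▒▓▓   ┃   
 ┃█░█▒█ ▒▓░▓░░█░ ░ ░▓  ▒░█ ▓░  ┃   
 ┃█░▒▒█░▒░ ▓░▓░░ █░▒░▒▒▒█░ ▓▒  ┃   
 ┃▓█▓ ▓█░░█ ▓ ▒▒█▓ ▒▒▓░░▓░ ░█  ┃   
 ┃░▓ ▓▒▓ ▒▒▒░ ██ ░▒▒█▓█░▓░▒▓   ┃   
 ┃█▒▓█░▒░█ ░█░░▓  ▓▒▒▓ ▒█░ █▓  ┃   
 ┃░▓▒░ ▓██▓███  ▓▒█ ▒▓  ░██ █  ┃   
 ┗━━━━━━━━━━━━━━━━━━━━━━━━━━━━━┛━━━
         ┃ FileEditor              
         ┠─────────────────────────
         ┃█mport time             ▲
         ┃import json             █
         ┃import os               ░
         ┃import logging          ░
         ┃from typing import Any  ░
         ┃                        ░
         ┃class HandleHandler:    ░
         ┃    def __init__(self, v▼


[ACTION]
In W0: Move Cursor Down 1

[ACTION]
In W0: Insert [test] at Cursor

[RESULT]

 ┃▒▒▒░ ▓▓░  ▒▒█░▒ ▓  █░▒██▒▒░  ┃   
 ┃▓ █▓▓ ▒ ▓░░ ░█░▒▓░░░▒▓█▒▓▓   ┃   
 ┃█░█▒█ ▒▓░▓░░█░ ░ ░▓  ▒░█ ▓░  ┃   
 ┃█░▒▒█░▒░ ▓░▓░░ █░▒░▒▒▒█░ ▓▒  ┃   
 ┃▓█▓ ▓█░░█ ▓ ▒▒█▓ ▒▒▓░░▓░ ░█  ┃   
 ┃░▓ ▓▒▓ ▒▒▒░ ██ ░▒▒█▓█░▓░▒▓   ┃   
 ┃█▒▓█░▒░█ ░█░░▓  ▓▒▒▓ ▒█░ █▓  ┃   
 ┃░▓▒░ ▓██▓███  ▓▒█ ▒▓  ░██ █  ┃   
 ┗━━━━━━━━━━━━━━━━━━━━━━━━━━━━━┛━━━
         ┃ FileEditor              
         ┠─────────────────────────
         ┃import time             ▲
         ┃test█mport json         █
         ┃import os               ░
         ┃import logging          ░
         ┃from typing import Any  ░
         ┃                        ░
         ┃class HandleHandler:    ░
         ┃    def __init__(self, v▼


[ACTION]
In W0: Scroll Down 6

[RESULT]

 ┃▒▒▒░ ▓▓░  ▒▒█░▒ ▓  █░▒██▒▒░  ┃   
 ┃▓ █▓▓ ▒ ▓░░ ░█░▒▓░░░▒▓█▒▓▓   ┃   
 ┃█░█▒█ ▒▓░▓░░█░ ░ ░▓  ▒░█ ▓░  ┃   
 ┃█░▒▒█░▒░ ▓░▓░░ █░▒░▒▒▒█░ ▓▒  ┃   
 ┃▓█▓ ▓█░░█ ▓ ▒▒█▓ ▒▒▓░░▓░ ░█  ┃   
 ┃░▓ ▓▒▓ ▒▒▒░ ██ ░▒▒█▓█░▓░▒▓   ┃   
 ┃█▒▓█░▒░█ ░█░░▓  ▓▒▒▓ ▒█░ █▓  ┃   
 ┃░▓▒░ ▓██▓███  ▓▒█ ▒▓  ░██ █  ┃   
 ┗━━━━━━━━━━━━━━━━━━━━━━━━━━━━━┛━━━
         ┃ FileEditor              
         ┠─────────────────────────
         ┃class HandleHandler:    ▲
         ┃    def __init__(self, v░
         ┃        self.items = res░
         ┃                        ░
         ┃class HandleHandler:    █
         ┃    def __init__(self, s░
         ┃        self.config = da░
         ┃                        ▼


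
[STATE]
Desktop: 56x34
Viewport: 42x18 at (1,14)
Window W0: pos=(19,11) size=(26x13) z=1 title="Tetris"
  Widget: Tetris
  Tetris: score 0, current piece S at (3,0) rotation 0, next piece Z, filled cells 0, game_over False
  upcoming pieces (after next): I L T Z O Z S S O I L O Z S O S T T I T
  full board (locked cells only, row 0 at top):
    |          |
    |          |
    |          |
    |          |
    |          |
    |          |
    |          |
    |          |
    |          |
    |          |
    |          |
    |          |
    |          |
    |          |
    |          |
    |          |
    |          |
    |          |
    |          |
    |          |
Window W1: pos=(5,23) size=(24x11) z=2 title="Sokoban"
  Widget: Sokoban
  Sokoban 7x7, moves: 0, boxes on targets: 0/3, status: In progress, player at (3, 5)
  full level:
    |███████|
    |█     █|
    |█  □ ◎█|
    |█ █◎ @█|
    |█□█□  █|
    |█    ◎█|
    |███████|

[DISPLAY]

                  ┃          │Next:       
                  ┃          │▓▓          
                  ┃          │ ▓▓         
                  ┃          │            
                  ┃          │            
                  ┃          │            
                  ┃          │Score:      
                  ┃          │0           
                  ┃          │            
    ┏━━━━━━━━━━━━━━━━━━━━━━┓━━━━━━━━━━━━━━
    ┃ Sokoban              ┃              
    ┠──────────────────────┨              
    ┃███████               ┃              
    ┃█     █               ┃              
    ┃█  □ ◎█               ┃              
    ┃█ █◎ @█               ┃              
    ┃█□█□  █               ┃              
    ┃█    ◎█               ┃              


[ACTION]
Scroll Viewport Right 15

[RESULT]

     ┃          │Next:        ┃           
     ┃          │▓▓           ┃           
     ┃          │ ▓▓          ┃           
     ┃          │             ┃           
     ┃          │             ┃           
     ┃          │             ┃           
     ┃          │Score:       ┃           
     ┃          │0            ┃           
     ┃          │             ┃           
━━━━━━━━━━━━━━┓━━━━━━━━━━━━━━━┛           
              ┃                           
──────────────┨                           
              ┃                           
              ┃                           
              ┃                           
              ┃                           
              ┃                           
              ┃                           


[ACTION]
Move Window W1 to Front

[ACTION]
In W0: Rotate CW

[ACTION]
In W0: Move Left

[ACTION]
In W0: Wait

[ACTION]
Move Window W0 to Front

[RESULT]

     ┃          │Next:        ┃           
     ┃          │▓▓           ┃           
     ┃          │ ▓▓          ┃           
     ┃          │             ┃           
     ┃          │             ┃           
     ┃          │             ┃           
     ┃          │Score:       ┃           
     ┃          │0            ┃           
     ┃          │             ┃           
━━━━━┗━━━━━━━━━━━━━━━━━━━━━━━━┛           
              ┃                           
──────────────┨                           
              ┃                           
              ┃                           
              ┃                           
              ┃                           
              ┃                           
              ┃                           
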